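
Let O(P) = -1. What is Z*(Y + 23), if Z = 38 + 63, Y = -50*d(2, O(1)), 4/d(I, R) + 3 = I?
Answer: 22523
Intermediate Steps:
d(I, R) = 4/(-3 + I)
Y = 200 (Y = -200/(-3 + 2) = -200/(-1) = -200*(-1) = -50*(-4) = 200)
Z = 101
Z*(Y + 23) = 101*(200 + 23) = 101*223 = 22523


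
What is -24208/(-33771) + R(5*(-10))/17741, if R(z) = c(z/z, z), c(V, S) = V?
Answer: 429507899/599131311 ≈ 0.71688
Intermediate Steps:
R(z) = 1 (R(z) = z/z = 1)
-24208/(-33771) + R(5*(-10))/17741 = -24208/(-33771) + 1/17741 = -24208*(-1/33771) + 1*(1/17741) = 24208/33771 + 1/17741 = 429507899/599131311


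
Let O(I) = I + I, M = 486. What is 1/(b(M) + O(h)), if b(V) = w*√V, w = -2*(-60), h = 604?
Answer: -151/692392 + 135*√6/692392 ≈ 0.00025951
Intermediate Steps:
O(I) = 2*I
w = 120
b(V) = 120*√V
1/(b(M) + O(h)) = 1/(120*√486 + 2*604) = 1/(120*(9*√6) + 1208) = 1/(1080*√6 + 1208) = 1/(1208 + 1080*√6)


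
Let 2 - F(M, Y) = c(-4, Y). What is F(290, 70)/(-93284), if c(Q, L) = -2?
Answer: -1/23321 ≈ -4.2880e-5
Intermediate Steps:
F(M, Y) = 4 (F(M, Y) = 2 - 1*(-2) = 2 + 2 = 4)
F(290, 70)/(-93284) = 4/(-93284) = 4*(-1/93284) = -1/23321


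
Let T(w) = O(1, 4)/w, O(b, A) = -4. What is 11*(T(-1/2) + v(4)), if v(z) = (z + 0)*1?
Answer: 132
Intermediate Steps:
T(w) = -4/w
v(z) = z (v(z) = z*1 = z)
11*(T(-1/2) + v(4)) = 11*(-4/((-1/2)) + 4) = 11*(-4/((-1*½)) + 4) = 11*(-4/(-½) + 4) = 11*(-4*(-2) + 4) = 11*(8 + 4) = 11*12 = 132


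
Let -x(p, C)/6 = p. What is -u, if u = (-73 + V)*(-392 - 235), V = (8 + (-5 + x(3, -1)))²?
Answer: 95304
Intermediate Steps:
x(p, C) = -6*p
V = 225 (V = (8 + (-5 - 6*3))² = (8 + (-5 - 18))² = (8 - 23)² = (-15)² = 225)
u = -95304 (u = (-73 + 225)*(-392 - 235) = 152*(-627) = -95304)
-u = -1*(-95304) = 95304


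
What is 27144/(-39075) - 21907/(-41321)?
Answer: -88533733/538206025 ≈ -0.16450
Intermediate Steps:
27144/(-39075) - 21907/(-41321) = 27144*(-1/39075) - 21907*(-1/41321) = -9048/13025 + 21907/41321 = -88533733/538206025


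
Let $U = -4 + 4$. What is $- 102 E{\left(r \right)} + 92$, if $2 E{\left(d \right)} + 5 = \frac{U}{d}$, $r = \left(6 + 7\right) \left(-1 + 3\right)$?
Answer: $347$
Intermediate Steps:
$U = 0$
$r = 26$ ($r = 13 \cdot 2 = 26$)
$E{\left(d \right)} = - \frac{5}{2}$ ($E{\left(d \right)} = - \frac{5}{2} + \frac{0 \frac{1}{d}}{2} = - \frac{5}{2} + \frac{1}{2} \cdot 0 = - \frac{5}{2} + 0 = - \frac{5}{2}$)
$- 102 E{\left(r \right)} + 92 = \left(-102\right) \left(- \frac{5}{2}\right) + 92 = 255 + 92 = 347$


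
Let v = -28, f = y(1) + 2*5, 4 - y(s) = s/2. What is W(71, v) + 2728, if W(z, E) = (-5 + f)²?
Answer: 11201/4 ≈ 2800.3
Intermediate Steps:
y(s) = 4 - s/2
f = 27/2 (f = (4 - ½*1) + 2*5 = (4 - ½) + 10 = 7/2 + 10 = 27/2 ≈ 13.500)
W(z, E) = 289/4 (W(z, E) = (-5 + 27/2)² = (17/2)² = 289/4)
W(71, v) + 2728 = 289/4 + 2728 = 11201/4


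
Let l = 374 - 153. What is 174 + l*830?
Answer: 183604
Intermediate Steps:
l = 221
174 + l*830 = 174 + 221*830 = 174 + 183430 = 183604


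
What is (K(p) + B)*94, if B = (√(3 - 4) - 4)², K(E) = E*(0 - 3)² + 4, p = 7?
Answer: 7708 - 752*I ≈ 7708.0 - 752.0*I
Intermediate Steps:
K(E) = 4 + 9*E (K(E) = E*(-3)² + 4 = E*9 + 4 = 9*E + 4 = 4 + 9*E)
B = (-4 + I)² (B = (√(-1) - 4)² = (I - 4)² = (-4 + I)² ≈ 15.0 - 8.0*I)
(K(p) + B)*94 = ((4 + 9*7) + (4 - I)²)*94 = ((4 + 63) + (4 - I)²)*94 = (67 + (4 - I)²)*94 = 6298 + 94*(4 - I)²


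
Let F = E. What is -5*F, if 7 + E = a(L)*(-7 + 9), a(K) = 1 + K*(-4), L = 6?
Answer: 265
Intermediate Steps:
a(K) = 1 - 4*K
E = -53 (E = -7 + (1 - 4*6)*(-7 + 9) = -7 + (1 - 24)*2 = -7 - 23*2 = -7 - 46 = -53)
F = -53
-5*F = -5*(-53) = 265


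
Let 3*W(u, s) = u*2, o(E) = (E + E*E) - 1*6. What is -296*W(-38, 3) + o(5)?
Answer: 22568/3 ≈ 7522.7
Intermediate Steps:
o(E) = -6 + E + E² (o(E) = (E + E²) - 6 = -6 + E + E²)
W(u, s) = 2*u/3 (W(u, s) = (u*2)/3 = (2*u)/3 = 2*u/3)
-296*W(-38, 3) + o(5) = -592*(-38)/3 + (-6 + 5 + 5²) = -296*(-76/3) + (-6 + 5 + 25) = 22496/3 + 24 = 22568/3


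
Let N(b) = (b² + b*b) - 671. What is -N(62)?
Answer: -7017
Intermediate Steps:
N(b) = -671 + 2*b² (N(b) = (b² + b²) - 671 = 2*b² - 671 = -671 + 2*b²)
-N(62) = -(-671 + 2*62²) = -(-671 + 2*3844) = -(-671 + 7688) = -1*7017 = -7017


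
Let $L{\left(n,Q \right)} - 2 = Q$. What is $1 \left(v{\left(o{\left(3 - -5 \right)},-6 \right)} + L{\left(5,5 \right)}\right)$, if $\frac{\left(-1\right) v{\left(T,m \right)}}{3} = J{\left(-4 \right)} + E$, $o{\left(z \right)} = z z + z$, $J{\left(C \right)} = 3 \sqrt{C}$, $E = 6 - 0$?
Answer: $-11 - 18 i \approx -11.0 - 18.0 i$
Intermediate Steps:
$E = 6$ ($E = 6 + 0 = 6$)
$L{\left(n,Q \right)} = 2 + Q$
$o{\left(z \right)} = z + z^{2}$ ($o{\left(z \right)} = z^{2} + z = z + z^{2}$)
$v{\left(T,m \right)} = -18 - 18 i$ ($v{\left(T,m \right)} = - 3 \left(3 \sqrt{-4} + 6\right) = - 3 \left(3 \cdot 2 i + 6\right) = - 3 \left(6 i + 6\right) = - 3 \left(6 + 6 i\right) = -18 - 18 i$)
$1 \left(v{\left(o{\left(3 - -5 \right)},-6 \right)} + L{\left(5,5 \right)}\right) = 1 \left(\left(-18 - 18 i\right) + \left(2 + 5\right)\right) = 1 \left(\left(-18 - 18 i\right) + 7\right) = 1 \left(-11 - 18 i\right) = -11 - 18 i$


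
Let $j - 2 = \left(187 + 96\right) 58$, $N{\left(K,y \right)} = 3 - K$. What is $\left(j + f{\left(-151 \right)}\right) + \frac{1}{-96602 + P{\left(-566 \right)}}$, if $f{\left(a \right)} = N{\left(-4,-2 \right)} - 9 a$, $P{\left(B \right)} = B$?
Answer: $\frac{1727841375}{97168} \approx 17782.0$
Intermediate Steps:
$j = 16416$ ($j = 2 + \left(187 + 96\right) 58 = 2 + 283 \cdot 58 = 2 + 16414 = 16416$)
$f{\left(a \right)} = 7 - 9 a$ ($f{\left(a \right)} = \left(3 - -4\right) - 9 a = \left(3 + 4\right) - 9 a = 7 - 9 a$)
$\left(j + f{\left(-151 \right)}\right) + \frac{1}{-96602 + P{\left(-566 \right)}} = \left(16416 + \left(7 - -1359\right)\right) + \frac{1}{-96602 - 566} = \left(16416 + \left(7 + 1359\right)\right) + \frac{1}{-97168} = \left(16416 + 1366\right) - \frac{1}{97168} = 17782 - \frac{1}{97168} = \frac{1727841375}{97168}$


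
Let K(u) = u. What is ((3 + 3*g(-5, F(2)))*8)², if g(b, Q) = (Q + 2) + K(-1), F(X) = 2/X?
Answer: 5184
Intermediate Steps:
g(b, Q) = 1 + Q (g(b, Q) = (Q + 2) - 1 = (2 + Q) - 1 = 1 + Q)
((3 + 3*g(-5, F(2)))*8)² = ((3 + 3*(1 + 2/2))*8)² = ((3 + 3*(1 + 2*(½)))*8)² = ((3 + 3*(1 + 1))*8)² = ((3 + 3*2)*8)² = ((3 + 6)*8)² = (9*8)² = 72² = 5184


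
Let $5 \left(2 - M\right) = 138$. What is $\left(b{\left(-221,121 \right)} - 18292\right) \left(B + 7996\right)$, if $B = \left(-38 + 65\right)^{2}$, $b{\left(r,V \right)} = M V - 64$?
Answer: $-187182660$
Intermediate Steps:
$M = - \frac{128}{5}$ ($M = 2 - \frac{138}{5} = - \frac{128}{5} \approx -25.6$)
$b{\left(r,V \right)} = -64 - \frac{128 V}{5}$ ($b{\left(r,V \right)} = - \frac{128 V}{5} - 64 = -64 - \frac{128 V}{5}$)
$B = 729$ ($B = 27^{2} = 729$)
$\left(b{\left(-221,121 \right)} - 18292\right) \left(B + 7996\right) = \left(\left(-64 - \frac{15488}{5}\right) - 18292\right) \left(729 + 7996\right) = \left(\left(-64 - \frac{15488}{5}\right) - 18292\right) 8725 = \left(- \frac{15808}{5} - 18292\right) 8725 = \left(- \frac{107268}{5}\right) 8725 = -187182660$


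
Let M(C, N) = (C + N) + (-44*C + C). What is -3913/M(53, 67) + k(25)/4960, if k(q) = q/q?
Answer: 19410639/10708640 ≈ 1.8126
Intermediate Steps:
k(q) = 1
M(C, N) = N - 42*C (M(C, N) = (C + N) - 43*C = N - 42*C)
-3913/M(53, 67) + k(25)/4960 = -3913/(67 - 42*53) + 1/4960 = -3913/(67 - 2226) + 1*(1/4960) = -3913/(-2159) + 1/4960 = -3913*(-1/2159) + 1/4960 = 3913/2159 + 1/4960 = 19410639/10708640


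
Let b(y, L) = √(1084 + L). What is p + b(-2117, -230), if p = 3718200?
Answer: 3718200 + √854 ≈ 3.7182e+6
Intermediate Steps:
p + b(-2117, -230) = 3718200 + √(1084 - 230) = 3718200 + √854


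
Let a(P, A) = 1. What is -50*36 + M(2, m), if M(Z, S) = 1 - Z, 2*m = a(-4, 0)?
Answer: -1801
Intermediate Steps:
m = 1/2 (m = (1/2)*1 = 1/2 ≈ 0.50000)
-50*36 + M(2, m) = -50*36 + (1 - 1*2) = -1800 + (1 - 2) = -1800 - 1 = -1801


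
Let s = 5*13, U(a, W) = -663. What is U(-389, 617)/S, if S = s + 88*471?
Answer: -663/41513 ≈ -0.015971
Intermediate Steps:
s = 65
S = 41513 (S = 65 + 88*471 = 65 + 41448 = 41513)
U(-389, 617)/S = -663/41513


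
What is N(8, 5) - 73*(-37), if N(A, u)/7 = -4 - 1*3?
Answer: 2652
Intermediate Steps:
N(A, u) = -49 (N(A, u) = 7*(-4 - 1*3) = 7*(-4 - 3) = 7*(-7) = -49)
N(8, 5) - 73*(-37) = -49 - 73*(-37) = -49 + 2701 = 2652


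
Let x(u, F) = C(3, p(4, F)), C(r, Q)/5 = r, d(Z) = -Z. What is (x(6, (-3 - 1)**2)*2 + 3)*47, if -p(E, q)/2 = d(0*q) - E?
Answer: 1551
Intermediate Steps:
p(E, q) = 2*E (p(E, q) = -2*(-0*q - E) = -2*(-1*0 - E) = -2*(0 - E) = -(-2)*E = 2*E)
C(r, Q) = 5*r
x(u, F) = 15 (x(u, F) = 5*3 = 15)
(x(6, (-3 - 1)**2)*2 + 3)*47 = (15*2 + 3)*47 = (30 + 3)*47 = 33*47 = 1551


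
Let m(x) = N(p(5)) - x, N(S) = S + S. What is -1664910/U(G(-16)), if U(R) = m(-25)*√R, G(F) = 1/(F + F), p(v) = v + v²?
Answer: 1331928*I*√2/17 ≈ 1.108e+5*I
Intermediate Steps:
G(F) = 1/(2*F)
N(S) = 2*S
m(x) = 60 - x (m(x) = 2*(5*(1 + 5)) - x = 2*(5*6) - x = 2*30 - x = 60 - x)
U(R) = 85*√R (U(R) = (60 - 1*(-25))*√R = (60 + 25)*√R = 85*√R)
-1664910/U(G(-16)) = -1664910*(-4*I*√2/85) = -(-1331928)*I*√2/17 = 1331928*I*√2/17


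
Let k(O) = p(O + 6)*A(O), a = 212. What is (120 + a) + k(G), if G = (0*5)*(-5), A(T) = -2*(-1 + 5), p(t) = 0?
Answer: 332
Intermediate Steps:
A(T) = -8 (A(T) = -2*4 = -8)
G = 0 (G = 0*(-5) = 0)
k(O) = 0 (k(O) = 0*(-8) = 0)
(120 + a) + k(G) = (120 + 212) + 0 = 332 + 0 = 332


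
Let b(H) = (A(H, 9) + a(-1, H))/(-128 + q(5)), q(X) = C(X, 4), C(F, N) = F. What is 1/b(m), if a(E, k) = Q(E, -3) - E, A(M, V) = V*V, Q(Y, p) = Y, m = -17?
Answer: -41/27 ≈ -1.5185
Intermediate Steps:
A(M, V) = V²
q(X) = X
a(E, k) = 0 (a(E, k) = E - E = 0)
b(H) = -27/41 (b(H) = (9² + 0)/(-128 + 5) = (81 + 0)/(-123) = 81*(-1/123) = -27/41)
1/b(m) = 1/(-27/41) = -41/27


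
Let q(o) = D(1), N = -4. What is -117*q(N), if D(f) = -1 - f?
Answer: 234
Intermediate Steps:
q(o) = -2 (q(o) = -1 - 1*1 = -1 - 1 = -2)
-117*q(N) = -117*(-2) = 234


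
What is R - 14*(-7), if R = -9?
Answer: 89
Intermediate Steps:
R - 14*(-7) = -9 - 14*(-7) = -9 + 98 = 89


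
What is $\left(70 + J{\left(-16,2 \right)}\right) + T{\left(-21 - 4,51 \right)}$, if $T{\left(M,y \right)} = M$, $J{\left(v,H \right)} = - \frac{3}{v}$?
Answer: $\frac{723}{16} \approx 45.188$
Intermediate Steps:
$\left(70 + J{\left(-16,2 \right)}\right) + T{\left(-21 - 4,51 \right)} = \left(70 - \frac{3}{-16}\right) - 25 = \left(70 - - \frac{3}{16}\right) - 25 = \left(70 + \frac{3}{16}\right) - 25 = \frac{1123}{16} - 25 = \frac{723}{16}$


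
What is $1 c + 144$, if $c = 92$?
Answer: $236$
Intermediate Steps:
$1 c + 144 = 1 \cdot 92 + 144 = 92 + 144 = 236$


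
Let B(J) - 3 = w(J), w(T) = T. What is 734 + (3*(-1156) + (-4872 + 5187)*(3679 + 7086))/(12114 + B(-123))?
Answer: 4063701/3998 ≈ 1016.4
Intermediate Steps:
B(J) = 3 + J
734 + (3*(-1156) + (-4872 + 5187)*(3679 + 7086))/(12114 + B(-123)) = 734 + (3*(-1156) + (-4872 + 5187)*(3679 + 7086))/(12114 + (3 - 123)) = 734 + (-3468 + 315*10765)/(12114 - 120) = 734 + (-3468 + 3390975)/11994 = 734 + 3387507*(1/11994) = 734 + 1129169/3998 = 4063701/3998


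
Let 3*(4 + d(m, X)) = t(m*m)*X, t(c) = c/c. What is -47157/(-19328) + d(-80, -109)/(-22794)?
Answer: 1613514331/660843648 ≈ 2.4416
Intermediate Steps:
t(c) = 1
d(m, X) = -4 + X/3 (d(m, X) = -4 + (1*X)/3 = -4 + X/3)
-47157/(-19328) + d(-80, -109)/(-22794) = -47157/(-19328) + (-4 + (⅓)*(-109))/(-22794) = -47157*(-1/19328) + (-4 - 109/3)*(-1/22794) = 47157/19328 - 121/3*(-1/22794) = 47157/19328 + 121/68382 = 1613514331/660843648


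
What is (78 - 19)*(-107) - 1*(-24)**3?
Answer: 7511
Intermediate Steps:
(78 - 19)*(-107) - 1*(-24)**3 = 59*(-107) - 1*(-13824) = -6313 + 13824 = 7511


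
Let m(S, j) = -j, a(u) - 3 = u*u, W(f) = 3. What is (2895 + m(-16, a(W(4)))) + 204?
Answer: 3087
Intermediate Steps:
a(u) = 3 + u**2 (a(u) = 3 + u*u = 3 + u**2)
(2895 + m(-16, a(W(4)))) + 204 = (2895 - (3 + 3**2)) + 204 = (2895 - (3 + 9)) + 204 = (2895 - 1*12) + 204 = (2895 - 12) + 204 = 2883 + 204 = 3087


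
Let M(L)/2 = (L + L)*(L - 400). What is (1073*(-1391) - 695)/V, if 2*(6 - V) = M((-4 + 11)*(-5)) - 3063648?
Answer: -248873/250230 ≈ -0.99458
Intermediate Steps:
M(L) = 4*L*(-400 + L) (M(L) = 2*((L + L)*(L - 400)) = 2*((2*L)*(-400 + L)) = 2*(2*L*(-400 + L)) = 4*L*(-400 + L))
V = 1501380 (V = 6 - (4*((-4 + 11)*(-5))*(-400 + (-4 + 11)*(-5)) - 3063648)/2 = 6 - (4*(7*(-5))*(-400 + 7*(-5)) - 3063648)/2 = 6 - (4*(-35)*(-400 - 35) - 3063648)/2 = 6 - (4*(-35)*(-435) - 3063648)/2 = 6 - (60900 - 3063648)/2 = 6 - ½*(-3002748) = 6 + 1501374 = 1501380)
(1073*(-1391) - 695)/V = (1073*(-1391) - 695)/1501380 = (-1492543 - 695)*(1/1501380) = -1493238*1/1501380 = -248873/250230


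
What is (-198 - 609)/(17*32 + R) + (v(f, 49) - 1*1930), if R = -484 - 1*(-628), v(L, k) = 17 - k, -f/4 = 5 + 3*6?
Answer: -1350663/688 ≈ -1963.2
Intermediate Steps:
f = -92 (f = -4*(5 + 3*6) = -4*(5 + 18) = -4*23 = -92)
R = 144 (R = -484 + 628 = 144)
(-198 - 609)/(17*32 + R) + (v(f, 49) - 1*1930) = (-198 - 609)/(17*32 + 144) + ((17 - 1*49) - 1*1930) = -807/(544 + 144) + ((17 - 49) - 1930) = -807/688 + (-32 - 1930) = -807*1/688 - 1962 = -807/688 - 1962 = -1350663/688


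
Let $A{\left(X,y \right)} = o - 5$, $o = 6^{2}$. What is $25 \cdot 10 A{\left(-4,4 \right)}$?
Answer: $7750$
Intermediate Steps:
$o = 36$
$A{\left(X,y \right)} = 31$ ($A{\left(X,y \right)} = 36 - 5 = 31$)
$25 \cdot 10 A{\left(-4,4 \right)} = 25 \cdot 10 \cdot 31 = 250 \cdot 31 = 7750$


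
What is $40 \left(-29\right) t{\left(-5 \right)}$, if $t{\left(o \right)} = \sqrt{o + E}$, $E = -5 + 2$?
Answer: $- 2320 i \sqrt{2} \approx - 3281.0 i$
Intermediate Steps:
$E = -3$
$t{\left(o \right)} = \sqrt{-3 + o}$ ($t{\left(o \right)} = \sqrt{o - 3} = \sqrt{-3 + o}$)
$40 \left(-29\right) t{\left(-5 \right)} = 40 \left(-29\right) \sqrt{-3 - 5} = - 1160 \sqrt{-8} = - 1160 \cdot 2 i \sqrt{2} = - 2320 i \sqrt{2}$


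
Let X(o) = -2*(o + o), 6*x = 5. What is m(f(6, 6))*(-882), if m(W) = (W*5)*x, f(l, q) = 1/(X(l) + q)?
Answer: 1225/6 ≈ 204.17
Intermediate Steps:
x = ⅚ (x = (⅙)*5 = ⅚ ≈ 0.83333)
X(o) = -4*o
f(l, q) = 1/(q - 4*l) (f(l, q) = 1/(-4*l + q) = 1/(q - 4*l))
m(W) = 25*W/6 (m(W) = (W*5)*(⅚) = (5*W)*(⅚) = 25*W/6)
m(f(6, 6))*(-882) = (25/(6*(6 - 4*6)))*(-882) = (25/(6*(6 - 24)))*(-882) = ((25/6)/(-18))*(-882) = ((25/6)*(-1/18))*(-882) = -25/108*(-882) = 1225/6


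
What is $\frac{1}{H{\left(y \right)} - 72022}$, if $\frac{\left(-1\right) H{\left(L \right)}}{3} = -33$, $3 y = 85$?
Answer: $- \frac{1}{71923} \approx -1.3904 \cdot 10^{-5}$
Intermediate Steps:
$y = \frac{85}{3}$ ($y = \frac{1}{3} \cdot 85 = \frac{85}{3} \approx 28.333$)
$H{\left(L \right)} = 99$ ($H{\left(L \right)} = \left(-3\right) \left(-33\right) = 99$)
$\frac{1}{H{\left(y \right)} - 72022} = \frac{1}{99 - 72022} = \frac{1}{-71923} = - \frac{1}{71923}$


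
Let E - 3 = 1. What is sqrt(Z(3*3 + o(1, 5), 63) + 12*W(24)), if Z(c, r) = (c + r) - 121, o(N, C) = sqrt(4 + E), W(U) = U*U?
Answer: sqrt(6863 + 2*sqrt(2)) ≈ 82.860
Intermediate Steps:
W(U) = U**2
E = 4 (E = 3 + 1 = 4)
o(N, C) = 2*sqrt(2) (o(N, C) = sqrt(4 + 4) = sqrt(8) = 2*sqrt(2))
Z(c, r) = -121 + c + r
sqrt(Z(3*3 + o(1, 5), 63) + 12*W(24)) = sqrt((-121 + (3*3 + 2*sqrt(2)) + 63) + 12*24**2) = sqrt((-121 + (9 + 2*sqrt(2)) + 63) + 12*576) = sqrt((-49 + 2*sqrt(2)) + 6912) = sqrt(6863 + 2*sqrt(2))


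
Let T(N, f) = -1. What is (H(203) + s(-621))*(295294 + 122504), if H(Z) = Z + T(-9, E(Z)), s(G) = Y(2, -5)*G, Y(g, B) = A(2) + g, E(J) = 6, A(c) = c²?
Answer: -1472320152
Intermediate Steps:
Y(g, B) = 4 + g (Y(g, B) = 2² + g = 4 + g)
s(G) = 6*G (s(G) = (4 + 2)*G = 6*G)
H(Z) = -1 + Z (H(Z) = Z - 1 = -1 + Z)
(H(203) + s(-621))*(295294 + 122504) = ((-1 + 203) + 6*(-621))*(295294 + 122504) = (202 - 3726)*417798 = -3524*417798 = -1472320152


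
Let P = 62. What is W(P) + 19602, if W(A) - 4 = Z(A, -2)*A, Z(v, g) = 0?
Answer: 19606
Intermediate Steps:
W(A) = 4 (W(A) = 4 + 0*A = 4 + 0 = 4)
W(P) + 19602 = 4 + 19602 = 19606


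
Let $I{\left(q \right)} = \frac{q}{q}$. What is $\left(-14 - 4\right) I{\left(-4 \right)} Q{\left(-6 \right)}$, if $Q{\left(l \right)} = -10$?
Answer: $180$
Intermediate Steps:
$I{\left(q \right)} = 1$
$\left(-14 - 4\right) I{\left(-4 \right)} Q{\left(-6 \right)} = \left(-14 - 4\right) 1 \left(-10\right) = \left(-18\right) 1 \left(-10\right) = \left(-18\right) \left(-10\right) = 180$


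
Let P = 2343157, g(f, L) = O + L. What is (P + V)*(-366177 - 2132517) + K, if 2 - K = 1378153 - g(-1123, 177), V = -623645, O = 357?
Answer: -4296535694945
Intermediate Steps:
g(f, L) = 357 + L
K = -1377617 (K = 2 - (1378153 - (357 + 177)) = 2 - (1378153 - 1*534) = 2 - (1378153 - 534) = 2 - 1*1377619 = 2 - 1377619 = -1377617)
(P + V)*(-366177 - 2132517) + K = (2343157 - 623645)*(-366177 - 2132517) - 1377617 = 1719512*(-2498694) - 1377617 = -4296534317328 - 1377617 = -4296535694945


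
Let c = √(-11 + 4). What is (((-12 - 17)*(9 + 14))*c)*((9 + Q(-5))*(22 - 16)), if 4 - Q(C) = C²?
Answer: 48024*I*√7 ≈ 1.2706e+5*I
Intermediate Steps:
Q(C) = 4 - C²
c = I*√7 (c = √(-7) = I*√7 ≈ 2.6458*I)
(((-12 - 17)*(9 + 14))*c)*((9 + Q(-5))*(22 - 16)) = (((-12 - 17)*(9 + 14))*(I*√7))*((9 + (4 - 1*(-5)²))*(22 - 16)) = ((-29*23)*(I*√7))*((9 + (4 - 1*25))*6) = (-667*I*√7)*((9 + (4 - 25))*6) = (-667*I*√7)*((9 - 21)*6) = (-667*I*√7)*(-12*6) = -667*I*√7*(-72) = 48024*I*√7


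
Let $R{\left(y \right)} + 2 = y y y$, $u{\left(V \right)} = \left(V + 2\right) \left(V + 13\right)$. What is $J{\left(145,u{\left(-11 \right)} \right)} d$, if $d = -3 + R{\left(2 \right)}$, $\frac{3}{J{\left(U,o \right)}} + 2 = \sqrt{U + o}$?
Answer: $\frac{6}{41} + \frac{3 \sqrt{127}}{41} \approx 0.97093$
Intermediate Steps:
$u{\left(V \right)} = \left(2 + V\right) \left(13 + V\right)$
$J{\left(U,o \right)} = \frac{3}{-2 + \sqrt{U + o}}$
$R{\left(y \right)} = -2 + y^{3}$ ($R{\left(y \right)} = -2 + y y y = -2 + y^{2} y = -2 + y^{3}$)
$d = 3$ ($d = -3 - \left(2 - 2^{3}\right) = -3 + \left(-2 + 8\right) = -3 + 6 = 3$)
$J{\left(145,u{\left(-11 \right)} \right)} d = \frac{3}{-2 + \sqrt{145 + \left(26 + \left(-11\right)^{2} + 15 \left(-11\right)\right)}} 3 = \frac{3}{-2 + \sqrt{145 + \left(26 + 121 - 165\right)}} 3 = \frac{3}{-2 + \sqrt{145 - 18}} \cdot 3 = \frac{3}{-2 + \sqrt{127}} \cdot 3 = \frac{9}{-2 + \sqrt{127}}$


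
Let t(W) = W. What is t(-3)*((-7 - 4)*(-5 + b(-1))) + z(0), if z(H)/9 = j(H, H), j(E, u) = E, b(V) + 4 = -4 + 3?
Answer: -330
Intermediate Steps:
b(V) = -5 (b(V) = -4 + (-4 + 3) = -4 - 1 = -5)
z(H) = 9*H
t(-3)*((-7 - 4)*(-5 + b(-1))) + z(0) = -3*(-7 - 4)*(-5 - 5) + 9*0 = -(-33)*(-10) + 0 = -3*110 + 0 = -330 + 0 = -330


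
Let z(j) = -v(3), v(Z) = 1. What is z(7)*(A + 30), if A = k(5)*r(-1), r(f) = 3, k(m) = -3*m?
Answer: 15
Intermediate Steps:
A = -45 (A = -3*5*3 = -15*3 = -45)
z(j) = -1 (z(j) = -1*1 = -1)
z(7)*(A + 30) = -(-45 + 30) = -1*(-15) = 15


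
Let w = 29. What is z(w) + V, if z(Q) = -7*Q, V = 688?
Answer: 485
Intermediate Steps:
z(w) + V = -7*29 + 688 = -203 + 688 = 485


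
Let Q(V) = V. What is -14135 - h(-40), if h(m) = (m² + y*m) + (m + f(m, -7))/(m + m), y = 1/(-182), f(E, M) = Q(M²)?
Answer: -114551581/7280 ≈ -15735.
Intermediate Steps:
f(E, M) = M²
y = -1/182 ≈ -0.0054945
h(m) = m² - m/182 + (49 + m)/(2*m) (h(m) = (m² - m/182) + (m + (-7)²)/(m + m) = (m² - m/182) + (m + 49)/((2*m)) = (m² - m/182) + (49 + m)*(1/(2*m)) = (m² - m/182) + (49 + m)/(2*m) = m² - m/182 + (49 + m)/(2*m))
-14135 - h(-40) = -14135 - (4459 - 40*(91 - 1*(-40) + 182*(-40)²))/(182*(-40)) = -14135 - (-1)*(4459 - 40*(91 + 40 + 182*1600))/(182*40) = -14135 - (-1)*(4459 - 40*(91 + 40 + 291200))/(182*40) = -14135 - (-1)*(4459 - 40*291331)/(182*40) = -14135 - (-1)*(4459 - 11653240)/(182*40) = -14135 - (-1)*(-11648781)/(182*40) = -14135 - 1*11648781/7280 = -14135 - 11648781/7280 = -114551581/7280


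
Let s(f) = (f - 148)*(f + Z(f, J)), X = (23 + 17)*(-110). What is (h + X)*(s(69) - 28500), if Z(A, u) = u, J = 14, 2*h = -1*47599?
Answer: 1977179743/2 ≈ 9.8859e+8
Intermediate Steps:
h = -47599/2 (h = (-1*47599)/2 = (1/2)*(-47599) = -47599/2 ≈ -23800.)
X = -4400 (X = 40*(-110) = -4400)
s(f) = (-148 + f)*(14 + f) (s(f) = (f - 148)*(f + 14) = (-148 + f)*(14 + f))
(h + X)*(s(69) - 28500) = (-47599/2 - 4400)*((-2072 + 69**2 - 134*69) - 28500) = -56399*((-2072 + 4761 - 9246) - 28500)/2 = -56399*(-6557 - 28500)/2 = -56399/2*(-35057) = 1977179743/2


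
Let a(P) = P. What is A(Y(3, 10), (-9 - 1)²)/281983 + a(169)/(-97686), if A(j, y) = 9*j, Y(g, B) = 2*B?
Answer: -30071647/27545791338 ≈ -0.0010917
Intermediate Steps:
A(Y(3, 10), (-9 - 1)²)/281983 + a(169)/(-97686) = (9*(2*10))/281983 + 169/(-97686) = (9*20)*(1/281983) + 169*(-1/97686) = 180*(1/281983) - 169/97686 = 180/281983 - 169/97686 = -30071647/27545791338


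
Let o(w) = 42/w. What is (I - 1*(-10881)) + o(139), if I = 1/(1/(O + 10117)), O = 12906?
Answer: 4712698/139 ≈ 33904.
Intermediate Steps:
I = 23023 (I = 1/(1/(12906 + 10117)) = 1/(1/23023) = 23023)
(I - 1*(-10881)) + o(139) = (23023 - 1*(-10881)) + 42/139 = (23023 + 10881) + 42*(1/139) = 33904 + 42/139 = 4712698/139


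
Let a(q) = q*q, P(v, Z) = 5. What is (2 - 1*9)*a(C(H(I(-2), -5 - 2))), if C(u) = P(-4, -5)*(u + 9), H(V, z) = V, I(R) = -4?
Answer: -4375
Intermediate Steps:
C(u) = 45 + 5*u (C(u) = 5*(u + 9) = 5*(9 + u) = 45 + 5*u)
a(q) = q**2
(2 - 1*9)*a(C(H(I(-2), -5 - 2))) = (2 - 1*9)*(45 + 5*(-4))**2 = (2 - 9)*(45 - 20)**2 = -7*25**2 = -7*625 = -4375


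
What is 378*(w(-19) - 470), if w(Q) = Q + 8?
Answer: -181818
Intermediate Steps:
w(Q) = 8 + Q
378*(w(-19) - 470) = 378*((8 - 19) - 470) = 378*(-11 - 470) = 378*(-481) = -181818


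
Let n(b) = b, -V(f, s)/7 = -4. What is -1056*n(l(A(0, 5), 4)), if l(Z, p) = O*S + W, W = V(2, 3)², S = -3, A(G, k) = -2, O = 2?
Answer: -821568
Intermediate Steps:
V(f, s) = 28 (V(f, s) = -7*(-4) = 28)
W = 784 (W = 28² = 784)
l(Z, p) = 778 (l(Z, p) = 2*(-3) + 784 = -6 + 784 = 778)
-1056*n(l(A(0, 5), 4)) = -1056*778 = -821568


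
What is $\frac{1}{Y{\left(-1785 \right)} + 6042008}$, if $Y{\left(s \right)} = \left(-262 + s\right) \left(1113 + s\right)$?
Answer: $\frac{1}{7417592} \approx 1.3481 \cdot 10^{-7}$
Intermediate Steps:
$\frac{1}{Y{\left(-1785 \right)} + 6042008} = \frac{1}{\left(-291606 + \left(-1785\right)^{2} + 851 \left(-1785\right)\right) + 6042008} = \frac{1}{\left(-291606 + 3186225 - 1519035\right) + 6042008} = \frac{1}{1375584 + 6042008} = \frac{1}{7417592}$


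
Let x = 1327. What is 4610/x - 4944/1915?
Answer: 2267462/2541205 ≈ 0.89228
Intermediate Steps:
4610/x - 4944/1915 = 4610/1327 - 4944/1915 = 2267462/2541205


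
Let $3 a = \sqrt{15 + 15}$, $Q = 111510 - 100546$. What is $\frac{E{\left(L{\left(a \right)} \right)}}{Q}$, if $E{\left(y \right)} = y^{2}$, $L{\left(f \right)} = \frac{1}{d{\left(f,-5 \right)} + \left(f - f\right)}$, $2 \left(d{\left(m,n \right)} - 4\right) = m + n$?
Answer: $\frac{111}{792149} - \frac{18 \sqrt{30}}{792149} \approx 1.5666 \cdot 10^{-5}$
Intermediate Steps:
$Q = 10964$ ($Q = 111510 - 100546 = 10964$)
$d{\left(m,n \right)} = 4 + \frac{m}{2} + \frac{n}{2}$ ($d{\left(m,n \right)} = 4 + \frac{m + n}{2} = 4 + \left(\frac{m}{2} + \frac{n}{2}\right) = 4 + \frac{m}{2} + \frac{n}{2}$)
$a = \frac{\sqrt{30}}{3}$ ($a = \frac{\sqrt{15 + 15}}{3} = \frac{\sqrt{30}}{3} \approx 1.8257$)
$L{\left(f \right)} = \frac{1}{\frac{3}{2} + \frac{f}{2}}$ ($L{\left(f \right)} = \frac{1}{\left(4 + \frac{f}{2} + \frac{1}{2} \left(-5\right)\right) + \left(f - f\right)} = \frac{1}{\left(4 + \frac{f}{2} - \frac{5}{2}\right) + 0} = \frac{1}{\left(\frac{3}{2} + \frac{f}{2}\right) + 0} = \frac{1}{\frac{3}{2} + \frac{f}{2}}$)
$\frac{E{\left(L{\left(a \right)} \right)}}{Q} = \frac{\left(\frac{2}{3 + \frac{\sqrt{30}}{3}}\right)^{2}}{10964} = \frac{4}{\left(3 + \frac{\sqrt{30}}{3}\right)^{2}} \cdot \frac{1}{10964} = \frac{1}{2741 \left(3 + \frac{\sqrt{30}}{3}\right)^{2}}$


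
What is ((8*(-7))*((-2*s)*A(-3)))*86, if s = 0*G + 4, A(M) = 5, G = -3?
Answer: 192640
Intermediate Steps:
s = 4 (s = 0*(-3) + 4 = 0 + 4 = 4)
((8*(-7))*((-2*s)*A(-3)))*86 = ((8*(-7))*(-2*4*5))*86 = -(-448)*5*86 = -56*(-40)*86 = 2240*86 = 192640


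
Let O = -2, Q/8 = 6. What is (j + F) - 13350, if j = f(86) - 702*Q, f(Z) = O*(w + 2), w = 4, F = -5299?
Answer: -52357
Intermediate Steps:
Q = 48 (Q = 8*6 = 48)
f(Z) = -12 (f(Z) = -2*(4 + 2) = -2*6 = -12)
j = -33708 (j = -12 - 702*48 = -12 - 33696 = -33708)
(j + F) - 13350 = (-33708 - 5299) - 13350 = -39007 - 13350 = -52357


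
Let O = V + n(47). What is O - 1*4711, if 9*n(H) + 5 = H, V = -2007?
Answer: -20140/3 ≈ -6713.3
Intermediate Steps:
n(H) = -5/9 + H/9
O = -6007/3 (O = -2007 + (-5/9 + (⅑)*47) = -2007 + (-5/9 + 47/9) = -2007 + 14/3 = -6007/3 ≈ -2002.3)
O - 1*4711 = -6007/3 - 1*4711 = -6007/3 - 4711 = -20140/3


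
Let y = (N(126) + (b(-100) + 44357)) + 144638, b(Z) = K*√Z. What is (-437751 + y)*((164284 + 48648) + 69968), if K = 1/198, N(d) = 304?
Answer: -70287070800 + 471500*I/33 ≈ -7.0287e+10 + 14288.0*I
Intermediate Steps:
K = 1/198 ≈ 0.0050505
b(Z) = √Z/198
y = 189299 + 5*I/99 (y = (304 + (√(-100)/198 + 44357)) + 144638 = (304 + ((10*I)/198 + 44357)) + 144638 = (304 + (5*I/99 + 44357)) + 144638 = (304 + (44357 + 5*I/99)) + 144638 = (44661 + 5*I/99) + 144638 = 189299 + 5*I/99 ≈ 1.893e+5 + 0.050505*I)
(-437751 + y)*((164284 + 48648) + 69968) = (-437751 + (189299 + 5*I/99))*((164284 + 48648) + 69968) = (-248452 + 5*I/99)*(212932 + 69968) = (-248452 + 5*I/99)*282900 = -70287070800 + 471500*I/33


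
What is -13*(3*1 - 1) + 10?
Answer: -16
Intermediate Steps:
-13*(3*1 - 1) + 10 = -13*(3 - 1) + 10 = -13*2 + 10 = -26 + 10 = -16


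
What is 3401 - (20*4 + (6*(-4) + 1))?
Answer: 3344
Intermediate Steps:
3401 - (20*4 + (6*(-4) + 1)) = 3401 - (80 + (-24 + 1)) = 3401 - (80 - 23) = 3401 - 1*57 = 3401 - 57 = 3344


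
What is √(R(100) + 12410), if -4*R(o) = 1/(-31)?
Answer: √47704071/62 ≈ 111.40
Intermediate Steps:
R(o) = 1/124 (R(o) = -¼/(-31) = -¼*(-1/31) = 1/124)
√(R(100) + 12410) = √(1/124 + 12410) = √(1538841/124) = √47704071/62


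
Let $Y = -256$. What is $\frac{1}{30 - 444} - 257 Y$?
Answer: $\frac{27237887}{414} \approx 65792.0$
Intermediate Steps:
$\frac{1}{30 - 444} - 257 Y = \frac{1}{30 - 444} - -65792 = \frac{1}{-414} + 65792 = - \frac{1}{414} + 65792 = \frac{27237887}{414}$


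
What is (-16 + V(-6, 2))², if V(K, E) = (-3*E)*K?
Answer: 400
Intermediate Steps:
V(K, E) = -3*E*K
(-16 + V(-6, 2))² = (-16 - 3*2*(-6))² = (-16 + 36)² = 20² = 400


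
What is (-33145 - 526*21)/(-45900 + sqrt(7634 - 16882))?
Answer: 29828925/30982636 + 44191*I*sqrt(2)/30982636 ≈ 0.96276 + 0.0020171*I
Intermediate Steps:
(-33145 - 526*21)/(-45900 + sqrt(7634 - 16882)) = (-33145 - 11046)/(-45900 + sqrt(-9248)) = -44191/(-45900 + 68*I*sqrt(2))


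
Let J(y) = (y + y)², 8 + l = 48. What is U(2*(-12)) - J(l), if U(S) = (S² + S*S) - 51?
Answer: -5299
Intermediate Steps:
l = 40 (l = -8 + 48 = 40)
U(S) = -51 + 2*S² (U(S) = (S² + S²) - 51 = 2*S² - 51 = -51 + 2*S²)
J(y) = 4*y² (J(y) = (2*y)² = 4*y²)
U(2*(-12)) - J(l) = (-51 + 2*(2*(-12))²) - 4*40² = (-51 + 2*(-24)²) - 4*1600 = (-51 + 2*576) - 1*6400 = (-51 + 1152) - 6400 = 1101 - 6400 = -5299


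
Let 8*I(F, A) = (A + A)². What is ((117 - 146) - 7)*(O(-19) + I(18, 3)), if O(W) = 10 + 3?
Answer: -630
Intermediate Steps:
O(W) = 13
I(F, A) = A²/2 (I(F, A) = (A + A)²/8 = (2*A)²/8 = (4*A²)/8 = A²/2)
((117 - 146) - 7)*(O(-19) + I(18, 3)) = ((117 - 146) - 7)*(13 + (½)*3²) = (-29 - 7)*(13 + (½)*9) = -36*(13 + 9/2) = -36*35/2 = -630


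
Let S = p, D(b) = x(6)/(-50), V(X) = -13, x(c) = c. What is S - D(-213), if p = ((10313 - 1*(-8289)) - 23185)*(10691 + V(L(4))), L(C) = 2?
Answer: -1223431847/25 ≈ -4.8937e+7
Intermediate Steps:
D(b) = -3/25 (D(b) = 6/(-50) = 6*(-1/50) = -3/25)
p = -48937274 (p = ((10313 - 1*(-8289)) - 23185)*(10691 - 13) = ((10313 + 8289) - 23185)*10678 = (18602 - 23185)*10678 = -4583*10678 = -48937274)
S = -48937274
S - D(-213) = -48937274 - 1*(-3/25) = -48937274 + 3/25 = -1223431847/25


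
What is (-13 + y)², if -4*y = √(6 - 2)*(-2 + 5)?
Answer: 841/4 ≈ 210.25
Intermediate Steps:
y = -3/2 (y = -√(6 - 2)*(-2 + 5)/4 = -√4*3/4 = -3/2 ≈ -1.5000)
(-13 + y)² = (-13 - 3/2)² = (-29/2)² = 841/4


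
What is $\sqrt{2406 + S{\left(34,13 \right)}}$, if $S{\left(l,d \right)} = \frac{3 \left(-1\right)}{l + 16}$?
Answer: $\frac{\sqrt{240594}}{10} \approx 49.05$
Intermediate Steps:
$S{\left(l,d \right)} = - \frac{3}{16 + l}$
$\sqrt{2406 + S{\left(34,13 \right)}} = \sqrt{2406 - \frac{3}{16 + 34}} = \sqrt{2406 - \frac{3}{50}} = \sqrt{\frac{120297}{50}} = \frac{\sqrt{240594}}{10}$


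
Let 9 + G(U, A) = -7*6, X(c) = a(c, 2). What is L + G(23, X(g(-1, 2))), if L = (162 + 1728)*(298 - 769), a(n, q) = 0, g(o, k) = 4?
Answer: -890241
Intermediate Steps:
X(c) = 0
G(U, A) = -51 (G(U, A) = -9 - 7*6 = -9 - 42 = -51)
L = -890190 (L = 1890*(-471) = -890190)
L + G(23, X(g(-1, 2))) = -890190 - 51 = -890241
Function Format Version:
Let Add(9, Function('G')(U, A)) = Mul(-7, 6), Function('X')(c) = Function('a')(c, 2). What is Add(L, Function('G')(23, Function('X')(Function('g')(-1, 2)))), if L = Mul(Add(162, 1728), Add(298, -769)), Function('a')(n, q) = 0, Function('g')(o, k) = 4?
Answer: -890241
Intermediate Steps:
Function('X')(c) = 0
Function('G')(U, A) = -51 (Function('G')(U, A) = Add(-9, Mul(-7, 6)) = Add(-9, -42) = -51)
L = -890190 (L = Mul(1890, -471) = -890190)
Add(L, Function('G')(23, Function('X')(Function('g')(-1, 2)))) = Add(-890190, -51) = -890241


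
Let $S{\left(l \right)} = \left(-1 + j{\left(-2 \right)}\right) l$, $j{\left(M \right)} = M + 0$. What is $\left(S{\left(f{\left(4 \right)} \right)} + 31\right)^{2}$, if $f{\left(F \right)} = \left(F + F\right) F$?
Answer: $4225$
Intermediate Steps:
$j{\left(M \right)} = M$
$f{\left(F \right)} = 2 F^{2}$ ($f{\left(F \right)} = 2 F F = 2 F^{2}$)
$S{\left(l \right)} = - 3 l$ ($S{\left(l \right)} = \left(-1 - 2\right) l = - 3 l$)
$\left(S{\left(f{\left(4 \right)} \right)} + 31\right)^{2} = \left(- 3 \cdot 2 \cdot 4^{2} + 31\right)^{2} = \left(- 3 \cdot 2 \cdot 16 + 31\right)^{2} = \left(\left(-3\right) 32 + 31\right)^{2} = \left(-96 + 31\right)^{2} = \left(-65\right)^{2} = 4225$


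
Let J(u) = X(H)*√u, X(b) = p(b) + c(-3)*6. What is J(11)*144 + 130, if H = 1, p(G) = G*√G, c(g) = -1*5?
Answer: 130 - 4176*√11 ≈ -13720.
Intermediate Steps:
c(g) = -5
p(G) = G^(3/2)
X(b) = -30 + b^(3/2) (X(b) = b^(3/2) - 5*6 = b^(3/2) - 30 = -30 + b^(3/2))
J(u) = -29*√u (J(u) = (-30 + 1^(3/2))*√u = (-30 + 1)*√u = -29*√u)
J(11)*144 + 130 = -29*√11*144 + 130 = -4176*√11 + 130 = 130 - 4176*√11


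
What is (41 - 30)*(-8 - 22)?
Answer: -330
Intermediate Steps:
(41 - 30)*(-8 - 22) = 11*(-30) = -330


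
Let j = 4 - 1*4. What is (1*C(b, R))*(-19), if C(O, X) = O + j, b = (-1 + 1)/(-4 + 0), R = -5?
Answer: 0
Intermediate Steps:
b = 0 (b = 0/(-4) = 0*(-1/4) = 0)
j = 0 (j = 4 - 4 = 0)
C(O, X) = O (C(O, X) = O + 0 = O)
(1*C(b, R))*(-19) = (1*0)*(-19) = 0*(-19) = 0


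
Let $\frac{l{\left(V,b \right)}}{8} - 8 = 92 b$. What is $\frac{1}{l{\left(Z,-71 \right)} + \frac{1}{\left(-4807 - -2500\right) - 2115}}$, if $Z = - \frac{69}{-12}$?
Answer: $- \frac{4422}{230793025} \approx -1.916 \cdot 10^{-5}$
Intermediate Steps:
$Z = \frac{23}{4}$ ($Z = \left(-69\right) \left(- \frac{1}{12}\right) = \frac{23}{4} \approx 5.75$)
$l{\left(V,b \right)} = 64 + 736 b$ ($l{\left(V,b \right)} = 64 + 8 \cdot 92 b = 64 + 736 b$)
$\frac{1}{l{\left(Z,-71 \right)} + \frac{1}{\left(-4807 - -2500\right) - 2115}} = \frac{1}{\left(64 + 736 \left(-71\right)\right) + \frac{1}{\left(-4807 - -2500\right) - 2115}} = \frac{1}{\left(64 - 52256\right) + \frac{1}{\left(-4807 + 2500\right) - 2115}} = \frac{1}{-52192 + \frac{1}{-2307 - 2115}} = \frac{1}{-52192 + \frac{1}{-4422}} = \frac{1}{-52192 - \frac{1}{4422}} = \frac{1}{- \frac{230793025}{4422}} = - \frac{4422}{230793025}$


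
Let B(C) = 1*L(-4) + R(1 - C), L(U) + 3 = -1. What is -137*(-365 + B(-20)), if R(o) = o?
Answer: 47676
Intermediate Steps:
L(U) = -4 (L(U) = -3 - 1 = -4)
B(C) = -3 - C (B(C) = 1*(-4) + (1 - C) = -4 + (1 - C) = -3 - C)
-137*(-365 + B(-20)) = -137*(-365 + (-3 - 1*(-20))) = -137*(-365 + (-3 + 20)) = -137*(-365 + 17) = -137*(-348) = 47676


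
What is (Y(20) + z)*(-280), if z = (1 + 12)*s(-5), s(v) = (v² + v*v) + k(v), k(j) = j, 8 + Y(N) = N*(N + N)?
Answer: -385560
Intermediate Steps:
Y(N) = -8 + 2*N² (Y(N) = -8 + N*(N + N) = -8 + N*(2*N) = -8 + 2*N²)
s(v) = v + 2*v² (s(v) = (v² + v*v) + v = (v² + v²) + v = 2*v² + v = v + 2*v²)
z = 585 (z = (1 + 12)*(-5*(1 + 2*(-5))) = 13*(-5*(1 - 10)) = 13*(-5*(-9)) = 13*45 = 585)
(Y(20) + z)*(-280) = ((-8 + 2*20²) + 585)*(-280) = ((-8 + 2*400) + 585)*(-280) = ((-8 + 800) + 585)*(-280) = (792 + 585)*(-280) = 1377*(-280) = -385560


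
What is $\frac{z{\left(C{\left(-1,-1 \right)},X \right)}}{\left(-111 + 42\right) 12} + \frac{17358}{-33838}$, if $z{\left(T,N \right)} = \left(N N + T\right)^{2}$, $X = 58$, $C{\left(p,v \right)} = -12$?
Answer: $- \frac{47526861497}{3502233} \approx -13570.0$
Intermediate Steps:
$z{\left(T,N \right)} = \left(T + N^{2}\right)^{2}$ ($z{\left(T,N \right)} = \left(N^{2} + T\right)^{2} = \left(T + N^{2}\right)^{2}$)
$\frac{z{\left(C{\left(-1,-1 \right)},X \right)}}{\left(-111 + 42\right) 12} + \frac{17358}{-33838} = \frac{\left(-12 + 58^{2}\right)^{2}}{\left(-111 + 42\right) 12} + \frac{17358}{-33838} = \frac{\left(-12 + 3364\right)^{2}}{\left(-69\right) 12} + 17358 \left(- \frac{1}{33838}\right) = \frac{3352^{2}}{-828} - \frac{8679}{16919} = 11235904 \left(- \frac{1}{828}\right) - \frac{8679}{16919} = - \frac{2808976}{207} - \frac{8679}{16919} = - \frac{47526861497}{3502233}$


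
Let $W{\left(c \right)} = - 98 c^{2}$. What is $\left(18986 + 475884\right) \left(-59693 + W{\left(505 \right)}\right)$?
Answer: $-12397554006410$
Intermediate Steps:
$\left(18986 + 475884\right) \left(-59693 + W{\left(505 \right)}\right) = \left(18986 + 475884\right) \left(-59693 - 98 \cdot 505^{2}\right) = 494870 \left(-59693 - 24992450\right) = 494870 \left(-25052143\right) = -12397554006410$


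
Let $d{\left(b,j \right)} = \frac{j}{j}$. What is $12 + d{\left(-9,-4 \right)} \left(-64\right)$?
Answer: $-52$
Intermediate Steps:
$d{\left(b,j \right)} = 1$
$12 + d{\left(-9,-4 \right)} \left(-64\right) = 12 + 1 \left(-64\right) = 12 - 64 = -52$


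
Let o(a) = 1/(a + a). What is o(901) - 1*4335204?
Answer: -7812037607/1802 ≈ -4.3352e+6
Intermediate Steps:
o(a) = 1/(2*a)
o(901) - 1*4335204 = (½)/901 - 1*4335204 = (½)*(1/901) - 4335204 = 1/1802 - 4335204 = -7812037607/1802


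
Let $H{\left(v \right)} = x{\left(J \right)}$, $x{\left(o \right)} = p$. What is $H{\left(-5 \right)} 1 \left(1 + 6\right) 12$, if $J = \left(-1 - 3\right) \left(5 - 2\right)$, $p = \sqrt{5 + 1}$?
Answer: $84 \sqrt{6} \approx 205.76$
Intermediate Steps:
$p = \sqrt{6} \approx 2.4495$
$J = -12$ ($J = \left(-4\right) 3 = -12$)
$x{\left(o \right)} = \sqrt{6}$
$H{\left(v \right)} = \sqrt{6}$
$H{\left(-5 \right)} 1 \left(1 + 6\right) 12 = \sqrt{6} \cdot 1 \left(1 + 6\right) 12 = \sqrt{6} \cdot 1 \cdot 7 \cdot 12 = \sqrt{6} \cdot 7 \cdot 12 = 7 \sqrt{6} \cdot 12 = 84 \sqrt{6}$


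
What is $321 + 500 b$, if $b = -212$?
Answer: $-105679$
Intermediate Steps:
$321 + 500 b = 321 + 500 \left(-212\right) = 321 - 106000 = -105679$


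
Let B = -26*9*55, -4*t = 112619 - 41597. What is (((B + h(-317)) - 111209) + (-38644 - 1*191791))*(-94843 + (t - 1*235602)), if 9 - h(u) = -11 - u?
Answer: 247090735211/2 ≈ 1.2355e+11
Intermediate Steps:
t = -35511/2 (t = -(112619 - 41597)/4 = -¼*71022 = -35511/2 ≈ -17756.)
B = -12870 (B = -234*55 = -12870)
h(u) = 20 + u (h(u) = 9 - (-11 - u) = 9 + (11 + u) = 20 + u)
(((B + h(-317)) - 111209) + (-38644 - 1*191791))*(-94843 + (t - 1*235602)) = (((-12870 + (20 - 317)) - 111209) + (-38644 - 1*191791))*(-94843 + (-35511/2 - 1*235602)) = (((-12870 - 297) - 111209) + (-38644 - 191791))*(-94843 + (-35511/2 - 235602)) = ((-13167 - 111209) - 230435)*(-94843 - 506715/2) = (-124376 - 230435)*(-696401/2) = -354811*(-696401/2) = 247090735211/2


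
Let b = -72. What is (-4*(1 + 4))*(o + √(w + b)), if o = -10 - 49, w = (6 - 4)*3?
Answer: 1180 - 20*I*√66 ≈ 1180.0 - 162.48*I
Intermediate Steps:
w = 6 (w = 2*3 = 6)
o = -59
(-4*(1 + 4))*(o + √(w + b)) = (-4*(1 + 4))*(-59 + √(6 - 72)) = (-4*5)*(-59 + √(-66)) = -20*(-59 + I*√66) = 1180 - 20*I*√66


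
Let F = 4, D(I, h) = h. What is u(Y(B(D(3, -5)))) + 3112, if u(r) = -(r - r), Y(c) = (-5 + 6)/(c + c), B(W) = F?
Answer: 3112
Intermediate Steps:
B(W) = 4
Y(c) = 1/(2*c)
u(r) = 0 (u(r) = -1*0 = 0)
u(Y(B(D(3, -5)))) + 3112 = 0 + 3112 = 3112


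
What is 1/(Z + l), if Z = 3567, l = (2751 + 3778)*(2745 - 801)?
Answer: 1/12695943 ≈ 7.8765e-8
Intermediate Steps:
l = 12692376 (l = 6529*1944 = 12692376)
1/(Z + l) = 1/(3567 + 12692376) = 1/12695943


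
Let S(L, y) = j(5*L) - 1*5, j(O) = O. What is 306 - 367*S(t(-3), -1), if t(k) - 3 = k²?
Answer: -19879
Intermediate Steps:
t(k) = 3 + k²
S(L, y) = -5 + 5*L (S(L, y) = 5*L - 1*5 = 5*L - 5 = -5 + 5*L)
306 - 367*S(t(-3), -1) = 306 - 367*(-5 + 5*(3 + (-3)²)) = 306 - 367*(-5 + 5*(3 + 9)) = 306 - 367*(-5 + 5*12) = 306 - 367*(-5 + 60) = 306 - 367*55 = 306 - 20185 = -19879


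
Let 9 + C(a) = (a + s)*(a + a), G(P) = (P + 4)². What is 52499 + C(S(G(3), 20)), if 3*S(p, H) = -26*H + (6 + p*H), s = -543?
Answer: -611506/9 ≈ -67945.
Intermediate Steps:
G(P) = (4 + P)²
S(p, H) = 2 - 26*H/3 + H*p/3 (S(p, H) = (-26*H + (6 + p*H))/3 = (-26*H + (6 + H*p))/3 = (6 - 26*H + H*p)/3 = 2 - 26*H/3 + H*p/3)
C(a) = -9 + 2*a*(-543 + a) (C(a) = -9 + (a - 543)*(a + a) = -9 + (-543 + a)*(2*a) = -9 + 2*a*(-543 + a))
52499 + C(S(G(3), 20)) = 52499 + (-9 - 1086*(2 - 26/3*20 + (⅓)*20*(4 + 3)²) + 2*(2 - 26/3*20 + (⅓)*20*(4 + 3)²)²) = 52499 + (-9 - 1086*(2 - 520/3 + (⅓)*20*7²) + 2*(2 - 520/3 + (⅓)*20*7²)²) = 52499 + (-9 - 1086*(2 - 520/3 + (⅓)*20*49) + 2*(2 - 520/3 + (⅓)*20*49)²) = 52499 + (-9 - 1086*(2 - 520/3 + 980/3) + 2*(2 - 520/3 + 980/3)²) = 52499 + (-9 - 1086*466/3 + 2*(466/3)²) = 52499 + (-9 - 168692 + 2*(217156/9)) = 52499 + (-9 - 168692 + 434312/9) = 52499 - 1083997/9 = -611506/9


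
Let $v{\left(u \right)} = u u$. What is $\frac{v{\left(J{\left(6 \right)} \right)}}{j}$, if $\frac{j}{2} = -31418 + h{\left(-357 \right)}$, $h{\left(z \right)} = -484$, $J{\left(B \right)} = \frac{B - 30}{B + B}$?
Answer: $- \frac{1}{15951} \approx -6.2692 \cdot 10^{-5}$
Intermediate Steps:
$J{\left(B \right)} = \frac{-30 + B}{2 B}$
$v{\left(u \right)} = u^{2}$
$j = -63804$ ($j = 2 \left(-31418 - 484\right) = 2 \left(-31902\right) = -63804$)
$\frac{v{\left(J{\left(6 \right)} \right)}}{j} = \frac{\left(\frac{-30 + 6}{2 \cdot 6}\right)^{2}}{-63804} = \left(\frac{1}{2} \cdot \frac{1}{6} \left(-24\right)\right)^{2} \left(- \frac{1}{63804}\right) = \left(-2\right)^{2} \left(- \frac{1}{63804}\right) = 4 \left(- \frac{1}{63804}\right) = - \frac{1}{15951}$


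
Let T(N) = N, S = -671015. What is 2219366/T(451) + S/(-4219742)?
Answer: 9365454551337/1903103642 ≈ 4921.1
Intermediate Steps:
2219366/T(451) + S/(-4219742) = 2219366/451 - 671015/(-4219742) = 2219366*(1/451) - 671015*(-1/4219742) = 2219366/451 + 671015/4219742 = 9365454551337/1903103642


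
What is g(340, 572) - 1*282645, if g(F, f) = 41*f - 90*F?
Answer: -289793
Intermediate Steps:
g(F, f) = -90*F + 41*f
g(340, 572) - 1*282645 = (-90*340 + 41*572) - 1*282645 = (-30600 + 23452) - 282645 = -7148 - 282645 = -289793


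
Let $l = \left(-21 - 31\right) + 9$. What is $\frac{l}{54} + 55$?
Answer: $\frac{2927}{54} \approx 54.204$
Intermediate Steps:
$l = -43$ ($l = -52 + 9 = -43$)
$\frac{l}{54} + 55 = - \frac{43}{54} + 55 = \frac{2927}{54}$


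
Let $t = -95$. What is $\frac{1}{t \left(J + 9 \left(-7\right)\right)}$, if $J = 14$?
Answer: $\frac{1}{4655} \approx 0.00021482$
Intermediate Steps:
$\frac{1}{t \left(J + 9 \left(-7\right)\right)} = \frac{1}{\left(-95\right) \left(14 + 9 \left(-7\right)\right)} = \frac{1}{\left(-95\right) \left(14 - 63\right)} = \frac{1}{\left(-95\right) \left(-49\right)} = \frac{1}{4655}$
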